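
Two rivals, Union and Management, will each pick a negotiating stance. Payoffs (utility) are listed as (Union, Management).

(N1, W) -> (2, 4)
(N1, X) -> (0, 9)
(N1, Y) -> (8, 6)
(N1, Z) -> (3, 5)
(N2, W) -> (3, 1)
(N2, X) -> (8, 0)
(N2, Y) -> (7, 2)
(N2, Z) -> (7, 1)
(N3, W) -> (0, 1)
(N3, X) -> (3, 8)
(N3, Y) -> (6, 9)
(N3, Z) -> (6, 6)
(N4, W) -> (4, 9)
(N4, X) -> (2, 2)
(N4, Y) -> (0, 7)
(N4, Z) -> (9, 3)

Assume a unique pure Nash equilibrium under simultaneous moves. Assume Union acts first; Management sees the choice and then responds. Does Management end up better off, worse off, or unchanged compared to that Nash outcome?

Backward induction with Union moving first.
- N1: Management compares 4, 9, 6, 5 and picks X; Union would get 0.
- N2: Management compares 1, 0, 2, 1 and picks Y; Union would get 7.
- N3: Management compares 1, 8, 9, 6 and picks Y; Union would get 6.
- N4: Management compares 9, 2, 7, 3 and picks W; Union would get 4.
Among 0, 7, 6, 4, the best is 7 at N2. Subgame-perfect outcome: (N2, Y) with payoffs (7, 2).
Under simultaneous play:
Union's best replies: W→N4; X→N2; Y→N1; Z→N4.
Management's best replies: N1→X; N2→Y; N3→Y; N4→W.
The unique mutual best reply is (N4, W), giving (4, 9).
Management earns 2 sequentially versus 9 at the Nash outcome: worse off.

worse off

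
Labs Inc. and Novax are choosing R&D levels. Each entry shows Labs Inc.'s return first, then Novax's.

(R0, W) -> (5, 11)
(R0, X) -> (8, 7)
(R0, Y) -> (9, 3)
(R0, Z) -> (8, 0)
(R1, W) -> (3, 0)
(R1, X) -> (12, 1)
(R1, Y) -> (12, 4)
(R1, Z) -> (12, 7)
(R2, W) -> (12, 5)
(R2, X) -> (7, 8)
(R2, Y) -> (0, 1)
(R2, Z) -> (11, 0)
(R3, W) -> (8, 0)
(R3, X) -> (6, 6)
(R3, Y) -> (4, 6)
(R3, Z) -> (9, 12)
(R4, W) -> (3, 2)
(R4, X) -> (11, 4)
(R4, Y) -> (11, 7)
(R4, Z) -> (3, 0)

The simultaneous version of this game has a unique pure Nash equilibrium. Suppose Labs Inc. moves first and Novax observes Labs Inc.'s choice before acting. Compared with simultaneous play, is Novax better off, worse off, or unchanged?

Novax best-responds to each possible Labs Inc. move:
- R0 → Novax plays W (best of 11, 7, 3, 0); Labs Inc. gets 5.
- R1 → Novax plays Z (best of 0, 1, 4, 7); Labs Inc. gets 12.
- R2 → Novax plays X (best of 5, 8, 1, 0); Labs Inc. gets 7.
- R3 → Novax plays Z (best of 0, 6, 6, 12); Labs Inc. gets 9.
- R4 → Novax plays Y (best of 2, 4, 7, 0); Labs Inc. gets 11.
Labs Inc.'s induced payoffs are 5, 12, 7, 9, 11, so Labs Inc. commits to R1. Subgame-perfect outcome: (R1, Z) with payoffs (12, 7).
For the simultaneous game, intersect best replies.
Labs Inc.'s best replies: W→R2; X→R1; Y→R1; Z→R1.
Novax's best replies: R0→W; R1→Z; R2→X; R3→Z; R4→Y.
The unique mutual best reply is (R1, Z), giving (12, 7).
Novax earns 7 sequentially versus 7 at the Nash outcome: unchanged.

unchanged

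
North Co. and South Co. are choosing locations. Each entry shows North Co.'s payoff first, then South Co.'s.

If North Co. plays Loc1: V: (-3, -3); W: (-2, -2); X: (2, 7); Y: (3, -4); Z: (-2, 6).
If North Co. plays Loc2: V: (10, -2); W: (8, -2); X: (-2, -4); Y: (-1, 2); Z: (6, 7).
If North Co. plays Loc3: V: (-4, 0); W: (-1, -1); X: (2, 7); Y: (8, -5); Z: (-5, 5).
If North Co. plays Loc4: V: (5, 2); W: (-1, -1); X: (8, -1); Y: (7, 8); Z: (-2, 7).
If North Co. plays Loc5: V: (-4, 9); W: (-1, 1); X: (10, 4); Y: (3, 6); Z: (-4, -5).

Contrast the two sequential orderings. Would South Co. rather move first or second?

If North Co. leads: South Co.'s best replies are Loc1→X, Loc2→Z, Loc3→X, Loc4→Y, Loc5→V; North Co.'s induced payoffs 2, 6, 2, 7, -4; outcome (Loc4, Y), payoffs (7, 8).
If South Co. leads: North Co.'s best replies are V→Loc2, W→Loc2, X→Loc5, Y→Loc3, Z→Loc2; South Co.'s induced payoffs -2, -2, 4, -5, 7; outcome (Loc2, Z), payoffs (6, 7).
South Co. gets 7 moving first and 8 moving second, so South Co. prefers to move second.

second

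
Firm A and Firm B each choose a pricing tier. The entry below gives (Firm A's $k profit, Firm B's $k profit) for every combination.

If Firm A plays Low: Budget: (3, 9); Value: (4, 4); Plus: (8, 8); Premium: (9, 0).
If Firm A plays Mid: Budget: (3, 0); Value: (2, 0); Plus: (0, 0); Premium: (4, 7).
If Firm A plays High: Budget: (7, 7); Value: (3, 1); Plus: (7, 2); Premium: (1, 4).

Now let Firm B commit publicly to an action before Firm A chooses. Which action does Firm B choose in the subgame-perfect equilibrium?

Firm A best-responds to each possible Firm B move:
- Budget: Firm A compares 3, 3, 7 and picks High; Firm B would get 7.
- Value: Firm A compares 4, 2, 3 and picks Low; Firm B would get 4.
- Plus: Firm A compares 8, 0, 7 and picks Low; Firm B would get 8.
- Premium: Firm A compares 9, 4, 1 and picks Low; Firm B would get 0.
Firm B's induced payoffs are 7, 4, 8, 0, so Firm B commits to Plus. Subgame-perfect outcome: (Low, Plus) with payoffs (8, 8).

Plus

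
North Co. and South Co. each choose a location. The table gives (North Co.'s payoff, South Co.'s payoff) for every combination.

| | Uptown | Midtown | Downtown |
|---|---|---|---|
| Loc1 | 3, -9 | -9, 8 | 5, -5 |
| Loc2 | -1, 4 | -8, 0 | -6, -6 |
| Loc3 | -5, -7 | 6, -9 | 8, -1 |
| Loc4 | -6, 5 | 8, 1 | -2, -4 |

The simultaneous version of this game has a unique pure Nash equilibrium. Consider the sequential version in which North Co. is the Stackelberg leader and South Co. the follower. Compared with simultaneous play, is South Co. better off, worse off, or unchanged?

unchanged

South Co. best-responds to each possible North Co. move:
- Loc1: BR = Midtown, leader payoff -9.
- Loc2: BR = Uptown, leader payoff -1.
- Loc3: BR = Downtown, leader payoff 8.
- Loc4: BR = Uptown, leader payoff -6.
North Co.'s induced payoffs are -9, -1, 8, -6, so North Co. commits to Loc3. Subgame-perfect outcome: (Loc3, Downtown) with payoffs (8, -1).
Now find the simultaneous Nash equilibrium.
North Co.'s best replies: Uptown→Loc1; Midtown→Loc4; Downtown→Loc3.
South Co.'s best replies: Loc1→Midtown; Loc2→Uptown; Loc3→Downtown; Loc4→Uptown.
Only (Loc3, Downtown) has each player best-responding; Nash payoffs (8, -1).
South Co. earns -1 sequentially versus -1 at the Nash outcome: unchanged.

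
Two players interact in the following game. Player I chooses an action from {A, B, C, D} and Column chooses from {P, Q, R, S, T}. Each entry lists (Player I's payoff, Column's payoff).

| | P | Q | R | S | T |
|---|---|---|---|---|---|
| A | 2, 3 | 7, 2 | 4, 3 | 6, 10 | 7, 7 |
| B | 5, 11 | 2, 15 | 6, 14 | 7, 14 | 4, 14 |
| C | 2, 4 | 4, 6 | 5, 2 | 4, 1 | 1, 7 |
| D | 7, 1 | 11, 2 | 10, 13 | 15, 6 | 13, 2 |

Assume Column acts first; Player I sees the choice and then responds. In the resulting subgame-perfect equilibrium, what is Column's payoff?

13

Solve by backward induction (Column leads).
- P → Player I plays D (best of 2, 5, 2, 7); Column gets 1.
- Q → Player I plays D (best of 7, 2, 4, 11); Column gets 2.
- R → Player I plays D (best of 4, 6, 5, 10); Column gets 13.
- S → Player I plays D (best of 6, 7, 4, 15); Column gets 6.
- T → Player I plays D (best of 7, 4, 1, 13); Column gets 2.
Among 1, 2, 13, 6, 2, the best is 13 at R. Subgame-perfect outcome: (D, R) with payoffs (10, 13).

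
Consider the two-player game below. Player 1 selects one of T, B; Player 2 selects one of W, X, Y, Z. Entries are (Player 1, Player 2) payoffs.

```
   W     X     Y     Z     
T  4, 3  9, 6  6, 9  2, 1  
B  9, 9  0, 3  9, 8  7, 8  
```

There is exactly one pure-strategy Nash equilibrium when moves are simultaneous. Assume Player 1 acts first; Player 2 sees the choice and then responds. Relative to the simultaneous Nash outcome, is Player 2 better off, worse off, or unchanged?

unchanged

Solve by backward induction (Player 1 leads).
- T: Player 2 compares 3, 6, 9, 1 and picks Y; Player 1 would get 6.
- B: Player 2 compares 9, 3, 8, 8 and picks W; Player 1 would get 9.
Maximizing over 6, 9, Player 1 chooses B. Subgame-perfect outcome: (B, W) with payoffs (9, 9).
For the simultaneous game, intersect best replies.
Player 1's best replies: W→B; X→T; Y→B; Z→B.
Player 2's best replies: T→Y; B→W.
Only (B, W) has each player best-responding; Nash payoffs (9, 9).
Player 2 earns 9 sequentially versus 9 at the Nash outcome: unchanged.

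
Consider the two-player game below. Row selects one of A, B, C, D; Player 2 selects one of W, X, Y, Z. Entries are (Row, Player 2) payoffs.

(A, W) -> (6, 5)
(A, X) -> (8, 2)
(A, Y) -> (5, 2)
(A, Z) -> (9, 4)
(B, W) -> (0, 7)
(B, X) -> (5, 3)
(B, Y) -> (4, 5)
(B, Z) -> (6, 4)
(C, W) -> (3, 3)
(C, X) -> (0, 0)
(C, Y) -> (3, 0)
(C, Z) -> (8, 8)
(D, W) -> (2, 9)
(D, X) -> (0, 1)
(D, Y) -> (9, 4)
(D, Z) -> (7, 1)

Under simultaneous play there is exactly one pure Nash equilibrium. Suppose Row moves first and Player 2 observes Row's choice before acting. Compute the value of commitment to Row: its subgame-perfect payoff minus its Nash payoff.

Work backward from Player 2's decision.
- A: Player 2 compares 5, 2, 2, 4 and picks W; Row would get 6.
- B: Player 2 compares 7, 3, 5, 4 and picks W; Row would get 0.
- C: Player 2 compares 3, 0, 0, 8 and picks Z; Row would get 8.
- D: Player 2 compares 9, 1, 4, 1 and picks W; Row would get 2.
Among 6, 0, 8, 2, the best is 8 at C. Subgame-perfect outcome: (C, Z) with payoffs (8, 8).
For the simultaneous game, intersect best replies.
Row's best replies: W→A; X→A; Y→D; Z→A.
Player 2's best replies: A→W; B→W; C→Z; D→W.
The unique mutual best reply is (A, W), giving (6, 5).
Row's commitment gain: 8 − 6 = 2.

2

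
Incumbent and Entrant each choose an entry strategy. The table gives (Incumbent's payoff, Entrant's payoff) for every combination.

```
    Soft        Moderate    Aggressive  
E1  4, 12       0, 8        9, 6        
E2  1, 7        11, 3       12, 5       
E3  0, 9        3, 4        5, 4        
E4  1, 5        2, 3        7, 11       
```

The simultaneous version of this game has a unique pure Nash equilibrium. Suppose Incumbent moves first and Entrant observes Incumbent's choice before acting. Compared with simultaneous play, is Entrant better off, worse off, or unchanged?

Backward induction with Incumbent moving first.
- E1: Entrant compares 12, 8, 6 and picks Soft; Incumbent would get 4.
- E2: Entrant compares 7, 3, 5 and picks Soft; Incumbent would get 1.
- E3: Entrant compares 9, 4, 4 and picks Soft; Incumbent would get 0.
- E4: Entrant compares 5, 3, 11 and picks Aggressive; Incumbent would get 7.
Among 4, 1, 0, 7, the best is 7 at E4. Subgame-perfect outcome: (E4, Aggressive) with payoffs (7, 11).
For the simultaneous game, intersect best replies.
Incumbent's best replies: Soft→E1; Moderate→E2; Aggressive→E2.
Entrant's best replies: E1→Soft; E2→Soft; E3→Soft; E4→Aggressive.
Only (E1, Soft) has each player best-responding; Nash payoffs (4, 12).
Entrant earns 11 sequentially versus 12 at the Nash outcome: worse off.

worse off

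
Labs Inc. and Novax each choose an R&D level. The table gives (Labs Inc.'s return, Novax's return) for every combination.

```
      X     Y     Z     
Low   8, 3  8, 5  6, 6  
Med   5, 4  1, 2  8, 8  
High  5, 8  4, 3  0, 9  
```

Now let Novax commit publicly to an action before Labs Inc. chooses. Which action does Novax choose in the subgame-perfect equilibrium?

Solve by backward induction (Novax leads).
- X → Labs Inc. plays Low (best of 8, 5, 5); Novax gets 3.
- Y → Labs Inc. plays Low (best of 8, 1, 4); Novax gets 5.
- Z → Labs Inc. plays Med (best of 6, 8, 0); Novax gets 8.
Among 3, 5, 8, the best is 8 at Z. Subgame-perfect outcome: (Med, Z) with payoffs (8, 8).

Z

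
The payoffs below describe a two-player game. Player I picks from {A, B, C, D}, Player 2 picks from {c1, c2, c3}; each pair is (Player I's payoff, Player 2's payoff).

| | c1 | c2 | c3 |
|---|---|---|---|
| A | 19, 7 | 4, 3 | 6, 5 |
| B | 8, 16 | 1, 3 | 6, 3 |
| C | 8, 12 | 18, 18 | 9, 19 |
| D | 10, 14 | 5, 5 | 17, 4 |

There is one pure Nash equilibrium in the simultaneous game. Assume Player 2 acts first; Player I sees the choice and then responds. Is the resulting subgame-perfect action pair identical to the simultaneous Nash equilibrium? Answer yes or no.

Player I best-responds to each possible Player 2 move:
- c1: Player I compares 19, 8, 8, 10 and picks A; Player 2 would get 7.
- c2: Player I compares 4, 1, 18, 5 and picks C; Player 2 would get 18.
- c3: Player I compares 6, 6, 9, 17 and picks D; Player 2 would get 4.
Maximizing over 7, 18, 4, Player 2 chooses c2. Subgame-perfect outcome: (C, c2) with payoffs (18, 18).
For the simultaneous game, intersect best replies.
Player I's best replies: c1→A; c2→C; c3→D.
Player 2's best replies: A→c1; B→c1; C→c3; D→c1.
Only (A, c1) has each player best-responding; Nash payoffs (19, 7).
Sequential outcome (C, c2) differs from the Nash profile (A, c1).

no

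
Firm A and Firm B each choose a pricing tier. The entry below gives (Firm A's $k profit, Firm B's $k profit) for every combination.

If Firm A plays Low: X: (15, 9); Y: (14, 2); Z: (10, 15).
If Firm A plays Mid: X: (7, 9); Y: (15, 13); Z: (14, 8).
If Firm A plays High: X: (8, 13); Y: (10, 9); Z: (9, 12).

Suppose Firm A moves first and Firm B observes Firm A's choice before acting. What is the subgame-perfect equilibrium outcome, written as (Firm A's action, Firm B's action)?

Firm B best-responds to each possible Firm A move:
- Low: Firm B compares 9, 2, 15 and picks Z; Firm A would get 10.
- Mid: Firm B compares 9, 13, 8 and picks Y; Firm A would get 15.
- High: Firm B compares 13, 9, 12 and picks X; Firm A would get 8.
Maximizing over 10, 15, 8, Firm A chooses Mid. Subgame-perfect outcome: (Mid, Y) with payoffs (15, 13).

(Mid, Y)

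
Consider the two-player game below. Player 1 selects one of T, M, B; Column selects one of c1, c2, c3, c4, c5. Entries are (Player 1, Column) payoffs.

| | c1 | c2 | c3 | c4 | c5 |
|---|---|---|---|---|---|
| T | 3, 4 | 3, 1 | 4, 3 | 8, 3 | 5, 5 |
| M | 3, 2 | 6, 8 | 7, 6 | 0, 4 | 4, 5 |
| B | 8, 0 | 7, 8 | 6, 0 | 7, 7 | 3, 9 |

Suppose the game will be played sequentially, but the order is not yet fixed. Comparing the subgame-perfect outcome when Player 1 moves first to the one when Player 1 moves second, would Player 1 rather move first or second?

second

If Player 1 leads: Column's best replies are T→c5, M→c2, B→c5; Player 1's induced payoffs 5, 6, 3; outcome (M, c2), payoffs (6, 8).
If Column leads: Player 1's best replies are c1→B, c2→B, c3→M, c4→T, c5→T; Column's induced payoffs 0, 8, 6, 3, 5; outcome (B, c2), payoffs (7, 8).
Player 1 gets 6 moving first and 7 moving second, so Player 1 prefers to move second.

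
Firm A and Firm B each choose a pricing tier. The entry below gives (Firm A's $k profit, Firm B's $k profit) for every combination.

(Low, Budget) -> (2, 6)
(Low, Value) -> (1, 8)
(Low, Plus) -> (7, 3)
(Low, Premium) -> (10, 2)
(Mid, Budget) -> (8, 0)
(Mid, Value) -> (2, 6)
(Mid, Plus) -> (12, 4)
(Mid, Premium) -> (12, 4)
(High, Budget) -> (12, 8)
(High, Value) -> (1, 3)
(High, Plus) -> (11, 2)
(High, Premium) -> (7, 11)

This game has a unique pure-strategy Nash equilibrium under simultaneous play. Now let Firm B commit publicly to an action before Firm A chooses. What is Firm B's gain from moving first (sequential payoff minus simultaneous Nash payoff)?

2

Solve by backward induction (Firm B leads).
- Budget: BR = High, leader payoff 8.
- Value: BR = Mid, leader payoff 6.
- Plus: BR = Mid, leader payoff 4.
- Premium: BR = Mid, leader payoff 4.
Maximizing over 8, 6, 4, 4, Firm B chooses Budget. Subgame-perfect outcome: (High, Budget) with payoffs (12, 8).
Now find the simultaneous Nash equilibrium.
Firm A's best replies: Budget→High; Value→Mid; Plus→Mid; Premium→Mid.
Firm B's best replies: Low→Value; Mid→Value; High→Premium.
Only (Mid, Value) has each player best-responding; Nash payoffs (2, 6).
Firm B's commitment gain: 8 − 6 = 2.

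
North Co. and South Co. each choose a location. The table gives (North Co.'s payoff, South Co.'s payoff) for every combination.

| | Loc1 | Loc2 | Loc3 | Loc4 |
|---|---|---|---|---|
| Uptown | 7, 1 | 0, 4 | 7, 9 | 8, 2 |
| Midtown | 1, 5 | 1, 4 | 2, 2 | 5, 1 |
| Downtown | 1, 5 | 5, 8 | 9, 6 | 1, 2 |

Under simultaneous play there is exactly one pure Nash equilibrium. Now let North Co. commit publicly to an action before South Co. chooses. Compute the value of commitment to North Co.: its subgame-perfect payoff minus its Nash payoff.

2

South Co. best-responds to each possible North Co. move:
- Uptown: South Co. compares 1, 4, 9, 2 and picks Loc3; North Co. would get 7.
- Midtown: South Co. compares 5, 4, 2, 1 and picks Loc1; North Co. would get 1.
- Downtown: South Co. compares 5, 8, 6, 2 and picks Loc2; North Co. would get 5.
Among 7, 1, 5, the best is 7 at Uptown. Subgame-perfect outcome: (Uptown, Loc3) with payoffs (7, 9).
Now find the simultaneous Nash equilibrium.
North Co.'s best replies: Loc1→Uptown; Loc2→Downtown; Loc3→Downtown; Loc4→Uptown.
South Co.'s best replies: Uptown→Loc3; Midtown→Loc1; Downtown→Loc2.
Only (Downtown, Loc2) has each player best-responding; Nash payoffs (5, 8).
North Co.'s commitment gain: 7 − 5 = 2.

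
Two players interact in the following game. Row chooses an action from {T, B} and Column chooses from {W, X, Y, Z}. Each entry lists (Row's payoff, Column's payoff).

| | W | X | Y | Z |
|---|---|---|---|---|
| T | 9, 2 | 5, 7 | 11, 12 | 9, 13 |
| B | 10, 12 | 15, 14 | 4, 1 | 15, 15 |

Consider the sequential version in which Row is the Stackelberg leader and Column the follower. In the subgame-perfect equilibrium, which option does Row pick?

Backward induction with Row moving first.
- T → Column plays Z (best of 2, 7, 12, 13); Row gets 9.
- B → Column plays Z (best of 12, 14, 1, 15); Row gets 15.
Row's induced payoffs are 9, 15, so Row commits to B. Subgame-perfect outcome: (B, Z) with payoffs (15, 15).

B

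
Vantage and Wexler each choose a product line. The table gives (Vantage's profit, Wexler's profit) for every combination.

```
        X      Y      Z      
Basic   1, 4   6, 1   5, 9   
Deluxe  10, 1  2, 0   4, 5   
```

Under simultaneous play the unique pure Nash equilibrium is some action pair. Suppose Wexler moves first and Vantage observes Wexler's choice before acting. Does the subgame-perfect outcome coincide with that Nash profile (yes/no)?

Vantage best-responds to each possible Wexler move:
- X: Vantage compares 1, 10 and picks Deluxe; Wexler would get 1.
- Y: Vantage compares 6, 2 and picks Basic; Wexler would get 1.
- Z: Vantage compares 5, 4 and picks Basic; Wexler would get 9.
Among 1, 1, 9, the best is 9 at Z. Subgame-perfect outcome: (Basic, Z) with payoffs (5, 9).
Now find the simultaneous Nash equilibrium.
Vantage's best replies: X→Deluxe; Y→Basic; Z→Basic.
Wexler's best replies: Basic→Z; Deluxe→Z.
The unique mutual best reply is (Basic, Z), giving (5, 9).
Sequential outcome (Basic, Z) coincides with the Nash profile (Basic, Z).

yes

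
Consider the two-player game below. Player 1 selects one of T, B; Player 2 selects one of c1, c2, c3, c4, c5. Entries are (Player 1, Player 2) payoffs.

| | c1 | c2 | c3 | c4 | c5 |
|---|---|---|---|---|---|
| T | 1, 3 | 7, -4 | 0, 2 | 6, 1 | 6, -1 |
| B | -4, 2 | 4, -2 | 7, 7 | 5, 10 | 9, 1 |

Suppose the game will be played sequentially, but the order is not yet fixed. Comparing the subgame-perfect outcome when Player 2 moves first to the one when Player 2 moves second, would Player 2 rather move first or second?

second

If Player 1 leads: Player 2's best replies are T→c1, B→c4; Player 1's induced payoffs 1, 5; outcome (B, c4), payoffs (5, 10).
If Player 2 leads: Player 1's best replies are c1→T, c2→T, c3→B, c4→T, c5→B; Player 2's induced payoffs 3, -4, 7, 1, 1; outcome (B, c3), payoffs (7, 7).
Player 2 gets 7 moving first and 10 moving second, so Player 2 prefers to move second.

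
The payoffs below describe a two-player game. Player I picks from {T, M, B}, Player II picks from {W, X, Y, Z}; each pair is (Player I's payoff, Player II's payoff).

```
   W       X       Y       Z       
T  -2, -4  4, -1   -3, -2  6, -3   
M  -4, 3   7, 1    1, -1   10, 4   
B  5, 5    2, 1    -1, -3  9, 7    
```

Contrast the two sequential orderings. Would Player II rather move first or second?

first

If Player I leads: Player II's best replies are T→X, M→Z, B→Z; Player I's induced payoffs 4, 10, 9; outcome (M, Z), payoffs (10, 4).
If Player II leads: Player I's best replies are W→B, X→M, Y→M, Z→M; Player II's induced payoffs 5, 1, -1, 4; outcome (B, W), payoffs (5, 5).
Player II gets 5 moving first and 4 moving second, so Player II prefers to move first.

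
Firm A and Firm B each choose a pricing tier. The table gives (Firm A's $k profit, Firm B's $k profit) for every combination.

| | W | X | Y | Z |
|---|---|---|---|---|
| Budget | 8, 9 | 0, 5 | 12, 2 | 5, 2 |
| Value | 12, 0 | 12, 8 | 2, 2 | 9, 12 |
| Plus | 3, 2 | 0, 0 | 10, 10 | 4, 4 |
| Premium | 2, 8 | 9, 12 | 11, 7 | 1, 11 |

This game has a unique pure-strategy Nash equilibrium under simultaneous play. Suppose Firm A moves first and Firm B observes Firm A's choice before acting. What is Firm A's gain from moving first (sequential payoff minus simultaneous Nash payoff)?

Backward induction with Firm A moving first.
- Budget: Firm B compares 9, 5, 2, 2 and picks W; Firm A would get 8.
- Value: Firm B compares 0, 8, 2, 12 and picks Z; Firm A would get 9.
- Plus: Firm B compares 2, 0, 10, 4 and picks Y; Firm A would get 10.
- Premium: Firm B compares 8, 12, 7, 11 and picks X; Firm A would get 9.
Maximizing over 8, 9, 10, 9, Firm A chooses Plus. Subgame-perfect outcome: (Plus, Y) with payoffs (10, 10).
For the simultaneous game, intersect best replies.
Firm A's best replies: W→Value; X→Value; Y→Budget; Z→Value.
Firm B's best replies: Budget→W; Value→Z; Plus→Y; Premium→X.
The unique mutual best reply is (Value, Z), giving (9, 12).
Firm A's commitment gain: 10 − 9 = 1.

1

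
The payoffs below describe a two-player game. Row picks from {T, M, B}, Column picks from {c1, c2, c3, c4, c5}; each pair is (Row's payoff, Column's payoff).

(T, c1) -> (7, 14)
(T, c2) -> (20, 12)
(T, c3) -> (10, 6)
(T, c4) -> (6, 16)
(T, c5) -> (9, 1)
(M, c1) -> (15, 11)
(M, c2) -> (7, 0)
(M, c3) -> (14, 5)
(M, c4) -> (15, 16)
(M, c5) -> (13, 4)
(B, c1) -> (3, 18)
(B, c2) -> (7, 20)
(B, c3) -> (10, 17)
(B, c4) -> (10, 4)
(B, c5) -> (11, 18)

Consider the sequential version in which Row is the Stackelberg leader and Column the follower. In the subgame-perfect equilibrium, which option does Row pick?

M

Work backward from Column's decision.
- T → Column plays c4 (best of 14, 12, 6, 16, 1); Row gets 6.
- M → Column plays c4 (best of 11, 0, 5, 16, 4); Row gets 15.
- B → Column plays c2 (best of 18, 20, 17, 4, 18); Row gets 7.
Row's induced payoffs are 6, 15, 7, so Row commits to M. Subgame-perfect outcome: (M, c4) with payoffs (15, 16).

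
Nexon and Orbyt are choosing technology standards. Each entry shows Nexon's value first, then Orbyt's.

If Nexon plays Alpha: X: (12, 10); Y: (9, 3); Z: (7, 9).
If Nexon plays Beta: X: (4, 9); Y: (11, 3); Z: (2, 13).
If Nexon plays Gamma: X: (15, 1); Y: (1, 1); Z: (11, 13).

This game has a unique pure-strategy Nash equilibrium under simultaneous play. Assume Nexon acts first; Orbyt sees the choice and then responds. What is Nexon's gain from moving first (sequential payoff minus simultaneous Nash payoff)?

Solve by backward induction (Nexon leads).
- Alpha: Orbyt compares 10, 3, 9 and picks X; Nexon would get 12.
- Beta: Orbyt compares 9, 3, 13 and picks Z; Nexon would get 2.
- Gamma: Orbyt compares 1, 1, 13 and picks Z; Nexon would get 11.
Nexon's induced payoffs are 12, 2, 11, so Nexon commits to Alpha. Subgame-perfect outcome: (Alpha, X) with payoffs (12, 10).
Under simultaneous play:
Nexon's best replies: X→Gamma; Y→Beta; Z→Gamma.
Orbyt's best replies: Alpha→X; Beta→Z; Gamma→Z.
The unique mutual best reply is (Gamma, Z), giving (11, 13).
Nexon's commitment gain: 12 − 11 = 1.

1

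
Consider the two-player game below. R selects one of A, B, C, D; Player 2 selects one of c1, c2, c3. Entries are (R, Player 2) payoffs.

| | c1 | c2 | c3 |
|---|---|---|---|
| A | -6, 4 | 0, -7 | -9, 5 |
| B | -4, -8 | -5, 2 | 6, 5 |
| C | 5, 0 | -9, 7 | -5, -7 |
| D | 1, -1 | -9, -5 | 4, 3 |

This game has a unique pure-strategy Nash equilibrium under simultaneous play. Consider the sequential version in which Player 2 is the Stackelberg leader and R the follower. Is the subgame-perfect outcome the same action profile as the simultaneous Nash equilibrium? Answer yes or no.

yes

Work backward from R's decision.
- c1 → R plays C (best of -6, -4, 5, 1); Player 2 gets 0.
- c2 → R plays A (best of 0, -5, -9, -9); Player 2 gets -7.
- c3 → R plays B (best of -9, 6, -5, 4); Player 2 gets 5.
Among 0, -7, 5, the best is 5 at c3. Subgame-perfect outcome: (B, c3) with payoffs (6, 5).
Under simultaneous play:
R's best replies: c1→C; c2→A; c3→B.
Player 2's best replies: A→c3; B→c3; C→c2; D→c3.
The unique mutual best reply is (B, c3), giving (6, 5).
Sequential outcome (B, c3) coincides with the Nash profile (B, c3).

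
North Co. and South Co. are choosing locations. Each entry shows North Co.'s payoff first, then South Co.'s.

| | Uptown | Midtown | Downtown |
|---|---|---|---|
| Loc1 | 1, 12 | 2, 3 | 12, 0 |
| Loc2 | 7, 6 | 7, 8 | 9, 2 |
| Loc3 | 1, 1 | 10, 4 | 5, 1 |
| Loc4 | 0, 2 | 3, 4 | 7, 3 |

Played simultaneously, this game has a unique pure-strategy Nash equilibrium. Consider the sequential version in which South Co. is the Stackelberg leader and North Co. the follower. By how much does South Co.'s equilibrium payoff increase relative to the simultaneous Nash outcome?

Backward induction with South Co. moving first.
- Uptown: BR = Loc2, leader payoff 6.
- Midtown: BR = Loc3, leader payoff 4.
- Downtown: BR = Loc1, leader payoff 0.
South Co.'s induced payoffs are 6, 4, 0, so South Co. commits to Uptown. Subgame-perfect outcome: (Loc2, Uptown) with payoffs (7, 6).
For the simultaneous game, intersect best replies.
North Co.'s best replies: Uptown→Loc2; Midtown→Loc3; Downtown→Loc1.
South Co.'s best replies: Loc1→Uptown; Loc2→Midtown; Loc3→Midtown; Loc4→Midtown.
The unique mutual best reply is (Loc3, Midtown), giving (10, 4).
South Co.'s commitment gain: 6 − 4 = 2.

2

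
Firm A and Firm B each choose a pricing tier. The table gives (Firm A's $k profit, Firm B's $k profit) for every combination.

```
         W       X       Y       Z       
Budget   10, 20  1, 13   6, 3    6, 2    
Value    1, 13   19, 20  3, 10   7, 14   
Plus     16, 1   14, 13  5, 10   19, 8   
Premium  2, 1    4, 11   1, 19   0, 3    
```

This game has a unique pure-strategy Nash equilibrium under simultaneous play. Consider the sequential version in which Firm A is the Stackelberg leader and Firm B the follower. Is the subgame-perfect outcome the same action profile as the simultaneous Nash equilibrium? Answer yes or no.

yes

Backward induction with Firm A moving first.
- Budget: Firm B compares 20, 13, 3, 2 and picks W; Firm A would get 10.
- Value: Firm B compares 13, 20, 10, 14 and picks X; Firm A would get 19.
- Plus: Firm B compares 1, 13, 10, 8 and picks X; Firm A would get 14.
- Premium: Firm B compares 1, 11, 19, 3 and picks Y; Firm A would get 1.
Maximizing over 10, 19, 14, 1, Firm A chooses Value. Subgame-perfect outcome: (Value, X) with payoffs (19, 20).
For the simultaneous game, intersect best replies.
Firm A's best replies: W→Plus; X→Value; Y→Budget; Z→Plus.
Firm B's best replies: Budget→W; Value→X; Plus→X; Premium→Y.
The unique mutual best reply is (Value, X), giving (19, 20).
Sequential outcome (Value, X) coincides with the Nash profile (Value, X).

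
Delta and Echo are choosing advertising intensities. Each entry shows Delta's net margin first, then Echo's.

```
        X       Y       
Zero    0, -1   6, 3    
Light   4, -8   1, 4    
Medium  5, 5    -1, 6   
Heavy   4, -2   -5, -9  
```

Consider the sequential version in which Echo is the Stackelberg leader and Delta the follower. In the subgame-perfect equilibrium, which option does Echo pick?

Solve by backward induction (Echo leads).
- X: Delta compares 0, 4, 5, 4 and picks Medium; Echo would get 5.
- Y: Delta compares 6, 1, -1, -5 and picks Zero; Echo would get 3.
Among 5, 3, the best is 5 at X. Subgame-perfect outcome: (Medium, X) with payoffs (5, 5).

X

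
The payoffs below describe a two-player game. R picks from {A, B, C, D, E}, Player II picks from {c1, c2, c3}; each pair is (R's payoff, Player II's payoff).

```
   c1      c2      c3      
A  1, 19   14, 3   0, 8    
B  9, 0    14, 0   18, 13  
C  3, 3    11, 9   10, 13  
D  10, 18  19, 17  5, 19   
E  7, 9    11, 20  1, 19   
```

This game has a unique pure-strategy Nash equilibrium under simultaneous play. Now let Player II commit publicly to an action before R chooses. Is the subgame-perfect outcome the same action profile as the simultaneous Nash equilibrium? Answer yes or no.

Solve by backward induction (Player II leads).
- c1: R compares 1, 9, 3, 10, 7 and picks D; Player II would get 18.
- c2: R compares 14, 14, 11, 19, 11 and picks D; Player II would get 17.
- c3: R compares 0, 18, 10, 5, 1 and picks B; Player II would get 13.
Among 18, 17, 13, the best is 18 at c1. Subgame-perfect outcome: (D, c1) with payoffs (10, 18).
Under simultaneous play:
R's best replies: c1→D; c2→D; c3→B.
Player II's best replies: A→c1; B→c3; C→c3; D→c3; E→c2.
The unique mutual best reply is (B, c3), giving (18, 13).
Sequential outcome (D, c1) differs from the Nash profile (B, c3).

no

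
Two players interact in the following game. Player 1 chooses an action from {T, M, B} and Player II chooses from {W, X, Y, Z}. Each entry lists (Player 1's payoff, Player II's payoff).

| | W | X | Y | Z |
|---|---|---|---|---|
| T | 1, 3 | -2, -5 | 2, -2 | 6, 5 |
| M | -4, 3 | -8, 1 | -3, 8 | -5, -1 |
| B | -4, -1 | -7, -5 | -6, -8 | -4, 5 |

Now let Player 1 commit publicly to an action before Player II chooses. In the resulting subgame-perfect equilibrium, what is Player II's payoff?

Work backward from Player II's decision.
- T → Player II plays Z (best of 3, -5, -2, 5); Player 1 gets 6.
- M → Player II plays Y (best of 3, 1, 8, -1); Player 1 gets -3.
- B → Player II plays Z (best of -1, -5, -8, 5); Player 1 gets -4.
Player 1's induced payoffs are 6, -3, -4, so Player 1 commits to T. Subgame-perfect outcome: (T, Z) with payoffs (6, 5).

5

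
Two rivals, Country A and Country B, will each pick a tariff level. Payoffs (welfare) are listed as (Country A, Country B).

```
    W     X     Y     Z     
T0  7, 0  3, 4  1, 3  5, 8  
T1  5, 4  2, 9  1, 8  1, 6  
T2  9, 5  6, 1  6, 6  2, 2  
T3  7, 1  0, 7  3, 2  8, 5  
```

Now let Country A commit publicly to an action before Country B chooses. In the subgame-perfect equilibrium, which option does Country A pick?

Solve by backward induction (Country A leads).
- T0: Country B compares 0, 4, 3, 8 and picks Z; Country A would get 5.
- T1: Country B compares 4, 9, 8, 6 and picks X; Country A would get 2.
- T2: Country B compares 5, 1, 6, 2 and picks Y; Country A would get 6.
- T3: Country B compares 1, 7, 2, 5 and picks X; Country A would get 0.
Among 5, 2, 6, 0, the best is 6 at T2. Subgame-perfect outcome: (T2, Y) with payoffs (6, 6).

T2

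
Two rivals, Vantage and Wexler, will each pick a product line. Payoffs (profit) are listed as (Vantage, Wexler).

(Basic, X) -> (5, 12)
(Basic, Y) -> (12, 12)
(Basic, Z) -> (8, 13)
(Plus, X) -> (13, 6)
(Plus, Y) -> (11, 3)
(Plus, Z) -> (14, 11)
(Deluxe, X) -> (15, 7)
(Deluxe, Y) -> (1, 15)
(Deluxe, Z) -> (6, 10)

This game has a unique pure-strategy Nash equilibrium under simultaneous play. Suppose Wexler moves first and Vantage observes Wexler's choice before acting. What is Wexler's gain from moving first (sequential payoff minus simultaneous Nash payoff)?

Vantage best-responds to each possible Wexler move:
- X: Vantage compares 5, 13, 15 and picks Deluxe; Wexler would get 7.
- Y: Vantage compares 12, 11, 1 and picks Basic; Wexler would get 12.
- Z: Vantage compares 8, 14, 6 and picks Plus; Wexler would get 11.
Among 7, 12, 11, the best is 12 at Y. Subgame-perfect outcome: (Basic, Y) with payoffs (12, 12).
Now find the simultaneous Nash equilibrium.
Vantage's best replies: X→Deluxe; Y→Basic; Z→Plus.
Wexler's best replies: Basic→Z; Plus→Z; Deluxe→Y.
Only (Plus, Z) has each player best-responding; Nash payoffs (14, 11).
Wexler's commitment gain: 12 − 11 = 1.

1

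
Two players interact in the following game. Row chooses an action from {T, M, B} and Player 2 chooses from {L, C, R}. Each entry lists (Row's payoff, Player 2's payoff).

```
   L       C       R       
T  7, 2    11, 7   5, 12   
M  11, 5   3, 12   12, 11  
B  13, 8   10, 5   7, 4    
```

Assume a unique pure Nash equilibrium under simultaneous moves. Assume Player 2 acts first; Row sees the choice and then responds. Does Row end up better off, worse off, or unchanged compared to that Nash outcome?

worse off

Work backward from Row's decision.
- L: Row compares 7, 11, 13 and picks B; Player 2 would get 8.
- C: Row compares 11, 3, 10 and picks T; Player 2 would get 7.
- R: Row compares 5, 12, 7 and picks M; Player 2 would get 11.
Player 2's induced payoffs are 8, 7, 11, so Player 2 commits to R. Subgame-perfect outcome: (M, R) with payoffs (12, 11).
Now find the simultaneous Nash equilibrium.
Row's best replies: L→B; C→T; R→M.
Player 2's best replies: T→R; M→C; B→L.
The unique mutual best reply is (B, L), giving (13, 8).
Row earns 12 sequentially versus 13 at the Nash outcome: worse off.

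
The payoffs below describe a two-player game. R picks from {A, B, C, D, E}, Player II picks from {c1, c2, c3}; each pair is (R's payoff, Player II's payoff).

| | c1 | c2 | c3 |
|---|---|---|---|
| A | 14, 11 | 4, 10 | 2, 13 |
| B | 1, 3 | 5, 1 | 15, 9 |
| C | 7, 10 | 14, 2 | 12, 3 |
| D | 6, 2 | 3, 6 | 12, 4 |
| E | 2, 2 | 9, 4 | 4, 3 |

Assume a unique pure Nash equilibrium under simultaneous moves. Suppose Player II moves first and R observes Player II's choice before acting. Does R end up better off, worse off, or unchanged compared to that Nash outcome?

worse off

Backward induction with Player II moving first.
- c1: R compares 14, 1, 7, 6, 2 and picks A; Player II would get 11.
- c2: R compares 4, 5, 14, 3, 9 and picks C; Player II would get 2.
- c3: R compares 2, 15, 12, 12, 4 and picks B; Player II would get 9.
Maximizing over 11, 2, 9, Player II chooses c1. Subgame-perfect outcome: (A, c1) with payoffs (14, 11).
Now find the simultaneous Nash equilibrium.
R's best replies: c1→A; c2→C; c3→B.
Player II's best replies: A→c3; B→c3; C→c1; D→c2; E→c2.
The unique mutual best reply is (B, c3), giving (15, 9).
R earns 14 sequentially versus 15 at the Nash outcome: worse off.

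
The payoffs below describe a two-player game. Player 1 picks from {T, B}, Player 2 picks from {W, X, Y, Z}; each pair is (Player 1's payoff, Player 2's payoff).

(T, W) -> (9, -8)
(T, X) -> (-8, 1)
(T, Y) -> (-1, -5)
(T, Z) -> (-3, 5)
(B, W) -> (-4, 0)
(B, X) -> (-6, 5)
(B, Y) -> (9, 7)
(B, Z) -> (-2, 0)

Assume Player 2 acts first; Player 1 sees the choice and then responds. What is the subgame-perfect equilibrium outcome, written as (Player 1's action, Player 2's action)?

Backward induction with Player 2 moving first.
- W → Player 1 plays T (best of 9, -4); Player 2 gets -8.
- X → Player 1 plays B (best of -8, -6); Player 2 gets 5.
- Y → Player 1 plays B (best of -1, 9); Player 2 gets 7.
- Z → Player 1 plays B (best of -3, -2); Player 2 gets 0.
Among -8, 5, 7, 0, the best is 7 at Y. Subgame-perfect outcome: (B, Y) with payoffs (9, 7).

(B, Y)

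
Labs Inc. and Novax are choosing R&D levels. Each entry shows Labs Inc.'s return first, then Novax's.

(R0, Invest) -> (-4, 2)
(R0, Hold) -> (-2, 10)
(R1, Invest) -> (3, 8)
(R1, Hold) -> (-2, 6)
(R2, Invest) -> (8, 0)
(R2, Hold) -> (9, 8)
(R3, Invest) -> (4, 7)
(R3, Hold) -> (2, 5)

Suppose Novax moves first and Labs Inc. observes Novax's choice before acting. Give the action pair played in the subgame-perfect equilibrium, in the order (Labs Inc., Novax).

Solve by backward induction (Novax leads).
- Invest → Labs Inc. plays R2 (best of -4, 3, 8, 4); Novax gets 0.
- Hold → Labs Inc. plays R2 (best of -2, -2, 9, 2); Novax gets 8.
Maximizing over 0, 8, Novax chooses Hold. Subgame-perfect outcome: (R2, Hold) with payoffs (9, 8).

(R2, Hold)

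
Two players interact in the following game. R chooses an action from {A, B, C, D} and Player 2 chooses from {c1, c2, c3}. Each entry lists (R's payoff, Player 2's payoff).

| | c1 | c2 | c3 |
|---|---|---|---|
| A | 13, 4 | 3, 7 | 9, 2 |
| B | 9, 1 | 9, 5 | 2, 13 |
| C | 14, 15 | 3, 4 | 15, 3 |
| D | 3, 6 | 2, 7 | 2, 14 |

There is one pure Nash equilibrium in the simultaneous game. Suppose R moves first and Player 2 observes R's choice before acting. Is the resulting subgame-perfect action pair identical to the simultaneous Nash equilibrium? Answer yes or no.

Solve by backward induction (R leads).
- A → Player 2 plays c2 (best of 4, 7, 2); R gets 3.
- B → Player 2 plays c3 (best of 1, 5, 13); R gets 2.
- C → Player 2 plays c1 (best of 15, 4, 3); R gets 14.
- D → Player 2 plays c3 (best of 6, 7, 14); R gets 2.
Among 3, 2, 14, 2, the best is 14 at C. Subgame-perfect outcome: (C, c1) with payoffs (14, 15).
Under simultaneous play:
R's best replies: c1→C; c2→B; c3→C.
Player 2's best replies: A→c2; B→c3; C→c1; D→c3.
Only (C, c1) has each player best-responding; Nash payoffs (14, 15).
Sequential outcome (C, c1) coincides with the Nash profile (C, c1).

yes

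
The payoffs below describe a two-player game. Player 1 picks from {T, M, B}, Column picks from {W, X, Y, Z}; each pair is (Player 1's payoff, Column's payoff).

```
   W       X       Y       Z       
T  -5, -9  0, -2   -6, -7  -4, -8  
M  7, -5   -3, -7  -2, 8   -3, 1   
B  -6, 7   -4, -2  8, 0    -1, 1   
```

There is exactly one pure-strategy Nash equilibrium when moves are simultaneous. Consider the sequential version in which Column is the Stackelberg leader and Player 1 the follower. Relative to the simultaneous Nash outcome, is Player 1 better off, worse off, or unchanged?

worse off

Backward induction with Column moving first.
- W → Player 1 plays M (best of -5, 7, -6); Column gets -5.
- X → Player 1 plays T (best of 0, -3, -4); Column gets -2.
- Y → Player 1 plays B (best of -6, -2, 8); Column gets 0.
- Z → Player 1 plays B (best of -4, -3, -1); Column gets 1.
Among -5, -2, 0, 1, the best is 1 at Z. Subgame-perfect outcome: (B, Z) with payoffs (-1, 1).
Under simultaneous play:
Player 1's best replies: W→M; X→T; Y→B; Z→B.
Column's best replies: T→X; M→Y; B→W.
The unique mutual best reply is (T, X), giving (0, -2).
Player 1 earns -1 sequentially versus 0 at the Nash outcome: worse off.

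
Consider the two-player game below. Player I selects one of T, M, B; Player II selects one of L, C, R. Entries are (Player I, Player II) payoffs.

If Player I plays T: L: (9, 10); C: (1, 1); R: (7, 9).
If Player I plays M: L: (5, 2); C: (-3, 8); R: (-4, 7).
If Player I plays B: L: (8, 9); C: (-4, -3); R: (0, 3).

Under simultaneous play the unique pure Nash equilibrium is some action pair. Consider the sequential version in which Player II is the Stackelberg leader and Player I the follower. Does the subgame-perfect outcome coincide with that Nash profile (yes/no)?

Work backward from Player I's decision.
- L → Player I plays T (best of 9, 5, 8); Player II gets 10.
- C → Player I plays T (best of 1, -3, -4); Player II gets 1.
- R → Player I plays T (best of 7, -4, 0); Player II gets 9.
Maximizing over 10, 1, 9, Player II chooses L. Subgame-perfect outcome: (T, L) with payoffs (9, 10).
Under simultaneous play:
Player I's best replies: L→T; C→T; R→T.
Player II's best replies: T→L; M→C; B→L.
Only (T, L) has each player best-responding; Nash payoffs (9, 10).
Sequential outcome (T, L) coincides with the Nash profile (T, L).

yes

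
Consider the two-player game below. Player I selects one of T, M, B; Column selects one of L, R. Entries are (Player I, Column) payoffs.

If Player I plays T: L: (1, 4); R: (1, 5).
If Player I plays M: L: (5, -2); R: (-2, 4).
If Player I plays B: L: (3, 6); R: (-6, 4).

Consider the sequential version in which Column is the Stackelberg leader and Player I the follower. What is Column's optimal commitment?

R

Solve by backward induction (Column leads).
- L: Player I compares 1, 5, 3 and picks M; Column would get -2.
- R: Player I compares 1, -2, -6 and picks T; Column would get 5.
Maximizing over -2, 5, Column chooses R. Subgame-perfect outcome: (T, R) with payoffs (1, 5).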